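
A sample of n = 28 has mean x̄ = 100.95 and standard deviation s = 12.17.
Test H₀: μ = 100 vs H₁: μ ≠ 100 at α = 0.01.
One-sample t-test:
H₀: μ = 100
H₁: μ ≠ 100
df = n - 1 = 27
t = (x̄ - μ₀) / (s/√n) = (100.95 - 100) / (12.17/√28) = 0.413
p-value = 0.6828

Since p-value > α = 0.01, we fail to reject H₀.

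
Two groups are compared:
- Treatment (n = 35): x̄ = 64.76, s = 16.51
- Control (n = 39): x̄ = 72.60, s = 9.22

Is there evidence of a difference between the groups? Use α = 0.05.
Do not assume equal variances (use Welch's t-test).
Welch's two-sample t-test:
H₀: μ₁ = μ₂
H₁: μ₁ ≠ μ₂
s₁²/n₁ = 16.51²/35 = 7.7880,  s₂²/n₂ = 9.22²/39 = 2.1797
SE = √(s₁²/n₁ + s₂²/n₂) = √(7.7880 + 2.1797) = 3.1572
df (Welch-Satterthwaite) = (s₁²/n₁ + s₂²/n₂)² / [(s₁²/n₁)²/(n₁-1) + (s₂²/n₂)²/(n₂-1)] ≈ 52.05
t = (x̄₁ - x̄₂) / SE = (64.76 - 72.60) / 3.1572 = -7.84 / 3.1572 = -2.483
p-value = 0.0163

Since p-value < α = 0.05, we reject H₀.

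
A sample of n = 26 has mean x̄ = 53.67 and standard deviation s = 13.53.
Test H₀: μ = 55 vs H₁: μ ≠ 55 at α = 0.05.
One-sample t-test:
H₀: μ = 55
H₁: μ ≠ 55
df = n - 1 = 25
t = (x̄ - μ₀) / (s/√n) = (53.67 - 55) / (13.53/√26) = -0.501
p-value = 0.6206

Since p-value > α = 0.05, we fail to reject H₀.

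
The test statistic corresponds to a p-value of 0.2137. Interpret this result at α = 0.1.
Since p = 0.2137 > α = 0.1, fail to reject H₀.
There is insufficient evidence to reject the null hypothesis; the result is not statistically significant at the 0.1 level.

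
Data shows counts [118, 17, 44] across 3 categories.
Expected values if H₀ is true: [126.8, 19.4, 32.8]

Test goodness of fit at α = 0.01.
Chi-square goodness of fit test:
H₀: observed counts match expected distribution
H₁: observed counts differ from expected distribution
df = k - 1 = 2
χ² = Σ(O - E)²/E
   = (118 - 126.8)²/126.8 + (17 - 19.4)²/19.4 + (44 - 32.8)²/32.8
   = 0.611 + 0.297 + 3.824
   = 4.73
p-value = 0.0939

Since p-value > α = 0.01, we fail to reject H₀.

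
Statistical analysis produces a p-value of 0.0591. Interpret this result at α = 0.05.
Since p = 0.0591 > α = 0.05, fail to reject H₀.
There is insufficient evidence to reject the null hypothesis; the result is not statistically significant at the 0.05 level.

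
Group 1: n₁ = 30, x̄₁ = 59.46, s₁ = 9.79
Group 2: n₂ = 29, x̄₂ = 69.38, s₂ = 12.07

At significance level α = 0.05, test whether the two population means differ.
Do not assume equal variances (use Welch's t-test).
Welch's two-sample t-test:
H₀: μ₁ = μ₂
H₁: μ₁ ≠ μ₂
s₁²/n₁ = 9.79²/30 = 3.1948,  s₂²/n₂ = 12.07²/29 = 5.0236
SE = √(s₁²/n₁ + s₂²/n₂) = √(3.1948 + 5.0236) = 2.8668
df (Welch-Satterthwaite) = (s₁²/n₁ + s₂²/n₂)² / [(s₁²/n₁)²/(n₁-1) + (s₂²/n₂)²/(n₂-1)] ≈ 53.89
t = (x̄₁ - x̄₂) / SE = (59.46 - 69.38) / 2.8668 = -9.92 / 2.8668 = -3.460
p-value = 0.0011

Since p-value < α = 0.05, we reject H₀.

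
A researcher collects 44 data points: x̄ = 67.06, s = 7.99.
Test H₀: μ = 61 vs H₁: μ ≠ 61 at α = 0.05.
One-sample t-test:
H₀: μ = 61
H₁: μ ≠ 61
df = n - 1 = 43
t = (x̄ - μ₀) / (s/√n) = (67.06 - 61) / (7.99/√44) = 5.031
p-value < 0.0001

Since p-value < α = 0.05, we reject H₀.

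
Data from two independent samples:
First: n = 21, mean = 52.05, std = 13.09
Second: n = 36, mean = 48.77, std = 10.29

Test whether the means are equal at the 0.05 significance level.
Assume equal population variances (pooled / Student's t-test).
Student's two-sample t-test (equal variances):
H₀: μ₁ = μ₂
H₁: μ₁ ≠ μ₂
df = n₁ + n₂ - 2 = 55
Pooled variance s_p² = [(n₁-1)s₁² + (n₂-1)s₂²] / (n₁ + n₂ - 2) = [(20)(13.09²) + (35)(10.29²)] / 55 = 129.6892
SE = √(s_p²(1/n₁ + 1/n₂)) = √(129.6892 × (1/21 + 1/36)) = 3.1270
t = (x̄₁ - x̄₂) / SE = (52.05 - 48.77) / 3.1270 = 3.28 / 3.1270 = 1.049
p-value = 0.2988

Since p-value > α = 0.05, we fail to reject H₀.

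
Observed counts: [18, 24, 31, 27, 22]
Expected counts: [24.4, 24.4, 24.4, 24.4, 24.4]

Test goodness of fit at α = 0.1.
Chi-square goodness of fit test:
H₀: observed counts match expected distribution
H₁: observed counts differ from expected distribution
df = k - 1 = 4
χ² = Σ(O - E)²/E
   = (18 - 24.4)²/24.4 + (24 - 24.4)²/24.4 + (31 - 24.4)²/24.4 + (27 - 24.4)²/24.4 + (22 - 24.4)²/24.4
   = 1.679 + 0.007 + 1.785 + 0.277 + 0.236
   = 3.98
p-value = 0.4082

Since p-value > α = 0.1, we fail to reject H₀.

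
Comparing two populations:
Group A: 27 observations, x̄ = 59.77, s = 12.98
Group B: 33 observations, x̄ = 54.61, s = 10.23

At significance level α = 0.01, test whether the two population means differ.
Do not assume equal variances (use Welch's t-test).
Welch's two-sample t-test:
H₀: μ₁ = μ₂
H₁: μ₁ ≠ μ₂
s₁²/n₁ = 12.98²/27 = 6.2400,  s₂²/n₂ = 10.23²/33 = 3.1713
SE = √(s₁²/n₁ + s₂²/n₂) = √(6.2400 + 3.1713) = 3.0678
df (Welch-Satterthwaite) = (s₁²/n₁ + s₂²/n₂)² / [(s₁²/n₁)²/(n₁-1) + (s₂²/n₂)²/(n₂-1)] ≈ 48.88
t = (x̄₁ - x̄₂) / SE = (59.77 - 54.61) / 3.0678 = 5.16 / 3.0678 = 1.682
p-value = 0.0989

Since p-value > α = 0.01, we fail to reject H₀.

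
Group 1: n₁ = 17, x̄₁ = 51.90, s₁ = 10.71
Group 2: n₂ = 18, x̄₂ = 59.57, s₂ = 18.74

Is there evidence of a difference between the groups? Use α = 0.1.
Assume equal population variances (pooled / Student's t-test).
Student's two-sample t-test (equal variances):
H₀: μ₁ = μ₂
H₁: μ₁ ≠ μ₂
df = n₁ + n₂ - 2 = 33
Pooled variance s_p² = [(n₁-1)s₁² + (n₂-1)s₂²] / (n₁ + n₂ - 2) = [(16)(10.71²) + (17)(18.74²)] / 33 = 236.5289
SE = √(s_p²(1/n₁ + 1/n₂)) = √(236.5289 × (1/17 + 1/18)) = 5.2013
t = (x̄₁ - x̄₂) / SE = (51.90 - 59.57) / 5.2013 = -7.67 / 5.2013 = -1.475
p-value = 0.1498

Since p-value > α = 0.1, we fail to reject H₀.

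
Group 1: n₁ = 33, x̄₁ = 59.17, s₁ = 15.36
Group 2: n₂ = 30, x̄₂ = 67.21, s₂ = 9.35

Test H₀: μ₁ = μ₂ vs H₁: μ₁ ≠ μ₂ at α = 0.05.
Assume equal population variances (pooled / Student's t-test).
Student's two-sample t-test (equal variances):
H₀: μ₁ = μ₂
H₁: μ₁ ≠ μ₂
df = n₁ + n₂ - 2 = 61
Pooled variance s_p² = [(n₁-1)s₁² + (n₂-1)s₂²] / (n₁ + n₂ - 2) = [(32)(15.36²) + (29)(9.35²)] / 61 = 165.3279
SE = √(s_p²(1/n₁ + 1/n₂)) = √(165.3279 × (1/33 + 1/30)) = 3.2436
t = (x̄₁ - x̄₂) / SE = (59.17 - 67.21) / 3.2436 = -8.04 / 3.2436 = -2.479
p-value = 0.0160

Since p-value < α = 0.05, we reject H₀.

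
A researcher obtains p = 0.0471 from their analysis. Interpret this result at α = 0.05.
Since p = 0.0471 < α = 0.05, reject H₀.
There is sufficient evidence to reject the null hypothesis; the result is statistically significant at the 0.05 level.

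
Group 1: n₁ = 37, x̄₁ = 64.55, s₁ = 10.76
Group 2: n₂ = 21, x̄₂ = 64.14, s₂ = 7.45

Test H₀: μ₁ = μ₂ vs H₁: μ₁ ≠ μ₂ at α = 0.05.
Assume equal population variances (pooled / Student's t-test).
Student's two-sample t-test (equal variances):
H₀: μ₁ = μ₂
H₁: μ₁ ≠ μ₂
df = n₁ + n₂ - 2 = 56
Pooled variance s_p² = [(n₁-1)s₁² + (n₂-1)s₂²] / (n₁ + n₂ - 2) = [(36)(10.76²) + (20)(7.45²)] / 56 = 94.2508
SE = √(s_p²(1/n₁ + 1/n₂)) = √(94.2508 × (1/37 + 1/21)) = 2.6524
t = (x̄₁ - x̄₂) / SE = (64.55 - 64.14) / 2.6524 = 0.41 / 2.6524 = 0.155
p-value = 0.8777

Since p-value > α = 0.05, we fail to reject H₀.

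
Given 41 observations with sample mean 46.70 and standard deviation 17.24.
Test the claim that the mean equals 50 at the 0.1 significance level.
One-sample t-test:
H₀: μ = 50
H₁: μ ≠ 50
df = n - 1 = 40
t = (x̄ - μ₀) / (s/√n) = (46.70 - 50) / (17.24/√41) = -1.226
p-value = 0.2275

Since p-value > α = 0.1, we fail to reject H₀.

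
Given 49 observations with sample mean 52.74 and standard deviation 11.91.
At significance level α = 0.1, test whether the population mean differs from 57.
One-sample t-test:
H₀: μ = 57
H₁: μ ≠ 57
df = n - 1 = 48
t = (x̄ - μ₀) / (s/√n) = (52.74 - 57) / (11.91/√49) = -2.504
p-value = 0.0157

Since p-value < α = 0.1, we reject H₀.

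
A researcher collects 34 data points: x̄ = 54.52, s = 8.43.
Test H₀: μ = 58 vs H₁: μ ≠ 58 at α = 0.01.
One-sample t-test:
H₀: μ = 58
H₁: μ ≠ 58
df = n - 1 = 33
t = (x̄ - μ₀) / (s/√n) = (54.52 - 58) / (8.43/√34) = -2.407
p-value = 0.0218

Since p-value > α = 0.01, we fail to reject H₀.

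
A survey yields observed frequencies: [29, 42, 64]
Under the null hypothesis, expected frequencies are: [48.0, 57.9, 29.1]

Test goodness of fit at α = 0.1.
Chi-square goodness of fit test:
H₀: observed counts match expected distribution
H₁: observed counts differ from expected distribution
df = k - 1 = 2
χ² = Σ(O - E)²/E
   = (29 - 48.0)²/48.0 + (42 - 57.9)²/57.9 + (64 - 29.1)²/29.1
   = 7.521 + 4.366 + 41.856
   = 53.74
p-value < 0.0001

Since p-value < α = 0.1, we reject H₀.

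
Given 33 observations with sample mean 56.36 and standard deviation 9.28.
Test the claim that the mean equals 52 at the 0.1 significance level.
One-sample t-test:
H₀: μ = 52
H₁: μ ≠ 52
df = n - 1 = 32
t = (x̄ - μ₀) / (s/√n) = (56.36 - 52) / (9.28/√33) = 2.699
p-value = 0.0110

Since p-value < α = 0.1, we reject H₀.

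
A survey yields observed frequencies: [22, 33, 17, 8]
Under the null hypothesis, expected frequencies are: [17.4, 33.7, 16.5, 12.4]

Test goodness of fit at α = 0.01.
Chi-square goodness of fit test:
H₀: observed counts match expected distribution
H₁: observed counts differ from expected distribution
df = k - 1 = 3
χ² = Σ(O - E)²/E
   = (22 - 17.4)²/17.4 + (33 - 33.7)²/33.7 + (17 - 16.5)²/16.5 + (8 - 12.4)²/12.4
   = 1.216 + 0.015 + 0.015 + 1.561
   = 2.81
p-value = 0.4223

Since p-value > α = 0.01, we fail to reject H₀.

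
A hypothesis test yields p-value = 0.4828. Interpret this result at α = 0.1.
Since p = 0.4828 > α = 0.1, fail to reject H₀.
There is insufficient evidence to reject the null hypothesis; the result is not statistically significant at the 0.1 level.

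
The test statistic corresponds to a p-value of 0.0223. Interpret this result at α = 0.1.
Since p = 0.0223 < α = 0.1, reject H₀.
There is sufficient evidence to reject the null hypothesis; the result is statistically significant at the 0.1 level.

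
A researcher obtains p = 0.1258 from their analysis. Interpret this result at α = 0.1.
Since p = 0.1258 > α = 0.1, fail to reject H₀.
There is insufficient evidence to reject the null hypothesis; the result is not statistically significant at the 0.1 level.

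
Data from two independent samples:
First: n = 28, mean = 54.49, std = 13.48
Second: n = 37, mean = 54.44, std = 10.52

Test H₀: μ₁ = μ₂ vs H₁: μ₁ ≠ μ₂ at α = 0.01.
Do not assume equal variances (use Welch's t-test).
Welch's two-sample t-test:
H₀: μ₁ = μ₂
H₁: μ₁ ≠ μ₂
s₁²/n₁ = 13.48²/28 = 6.4897,  s₂²/n₂ = 10.52²/37 = 2.9911
SE = √(s₁²/n₁ + s₂²/n₂) = √(6.4897 + 2.9911) = 3.0791
df (Welch-Satterthwaite) = (s₁²/n₁ + s₂²/n₂)² / [(s₁²/n₁)²/(n₁-1) + (s₂²/n₂)²/(n₂-1)] ≈ 49.71
t = (x̄₁ - x̄₂) / SE = (54.49 - 54.44) / 3.0791 = 0.05 / 3.0791 = 0.016
p-value = 0.9871

Since p-value > α = 0.01, we fail to reject H₀.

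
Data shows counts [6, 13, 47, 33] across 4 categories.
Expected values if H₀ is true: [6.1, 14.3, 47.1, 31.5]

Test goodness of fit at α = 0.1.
Chi-square goodness of fit test:
H₀: observed counts match expected distribution
H₁: observed counts differ from expected distribution
df = k - 1 = 3
χ² = Σ(O - E)²/E
   = (6 - 6.1)²/6.1 + (13 - 14.3)²/14.3 + (47 - 47.1)²/47.1 + (33 - 31.5)²/31.5
   = 0.002 + 0.118 + 0.000 + 0.071
   = 0.19
p-value = 0.9790

Since p-value > α = 0.1, we fail to reject H₀.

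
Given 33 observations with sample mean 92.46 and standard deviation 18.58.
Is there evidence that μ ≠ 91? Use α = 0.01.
One-sample t-test:
H₀: μ = 91
H₁: μ ≠ 91
df = n - 1 = 32
t = (x̄ - μ₀) / (s/√n) = (92.46 - 91) / (18.58/√33) = 0.451
p-value = 0.6547

Since p-value > α = 0.01, we fail to reject H₀.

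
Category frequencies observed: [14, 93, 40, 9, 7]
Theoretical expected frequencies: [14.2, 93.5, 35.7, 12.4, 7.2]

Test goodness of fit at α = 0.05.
Chi-square goodness of fit test:
H₀: observed counts match expected distribution
H₁: observed counts differ from expected distribution
df = k - 1 = 4
χ² = Σ(O - E)²/E
   = (14 - 14.2)²/14.2 + (93 - 93.5)²/93.5 + (40 - 35.7)²/35.7 + (9 - 12.4)²/12.4 + (7 - 7.2)²/7.2
   = 0.003 + 0.003 + 0.518 + 0.932 + 0.006
   = 1.46
p-value = 0.8335

Since p-value > α = 0.05, we fail to reject H₀.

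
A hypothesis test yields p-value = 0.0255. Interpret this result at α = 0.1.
Since p = 0.0255 < α = 0.1, reject H₀.
There is sufficient evidence to reject the null hypothesis; the result is statistically significant at the 0.1 level.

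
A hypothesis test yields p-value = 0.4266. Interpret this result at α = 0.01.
Since p = 0.4266 > α = 0.01, fail to reject H₀.
There is insufficient evidence to reject the null hypothesis; the result is not statistically significant at the 0.01 level.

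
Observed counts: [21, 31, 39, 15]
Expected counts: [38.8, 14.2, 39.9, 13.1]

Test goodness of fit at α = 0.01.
Chi-square goodness of fit test:
H₀: observed counts match expected distribution
H₁: observed counts differ from expected distribution
df = k - 1 = 3
χ² = Σ(O - E)²/E
   = (21 - 38.8)²/38.8 + (31 - 14.2)²/14.2 + (39 - 39.9)²/39.9 + (15 - 13.1)²/13.1
   = 8.166 + 19.876 + 0.020 + 0.276
   = 28.34
p-value < 0.0001

Since p-value < α = 0.01, we reject H₀.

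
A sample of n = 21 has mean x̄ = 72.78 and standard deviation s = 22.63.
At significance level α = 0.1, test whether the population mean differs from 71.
One-sample t-test:
H₀: μ = 71
H₁: μ ≠ 71
df = n - 1 = 20
t = (x̄ - μ₀) / (s/√n) = (72.78 - 71) / (22.63/√21) = 0.360
p-value = 0.7223

Since p-value > α = 0.1, we fail to reject H₀.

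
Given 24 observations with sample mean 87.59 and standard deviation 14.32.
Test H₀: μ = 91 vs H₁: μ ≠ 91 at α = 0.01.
One-sample t-test:
H₀: μ = 91
H₁: μ ≠ 91
df = n - 1 = 23
t = (x̄ - μ₀) / (s/√n) = (87.59 - 91) / (14.32/√24) = -1.167
p-value = 0.2553

Since p-value > α = 0.01, we fail to reject H₀.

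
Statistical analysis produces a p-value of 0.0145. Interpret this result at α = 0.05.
Since p = 0.0145 < α = 0.05, reject H₀.
There is sufficient evidence to reject the null hypothesis; the result is statistically significant at the 0.05 level.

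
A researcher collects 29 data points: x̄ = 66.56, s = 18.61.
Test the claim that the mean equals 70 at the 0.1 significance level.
One-sample t-test:
H₀: μ = 70
H₁: μ ≠ 70
df = n - 1 = 28
t = (x̄ - μ₀) / (s/√n) = (66.56 - 70) / (18.61/√29) = -0.995
p-value = 0.3281

Since p-value > α = 0.1, we fail to reject H₀.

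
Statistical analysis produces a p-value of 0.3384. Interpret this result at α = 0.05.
Since p = 0.3384 > α = 0.05, fail to reject H₀.
There is insufficient evidence to reject the null hypothesis; the result is not statistically significant at the 0.05 level.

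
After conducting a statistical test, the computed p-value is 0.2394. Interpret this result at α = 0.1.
Since p = 0.2394 > α = 0.1, fail to reject H₀.
There is insufficient evidence to reject the null hypothesis; the result is not statistically significant at the 0.1 level.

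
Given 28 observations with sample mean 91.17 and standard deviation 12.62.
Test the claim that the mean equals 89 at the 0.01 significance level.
One-sample t-test:
H₀: μ = 89
H₁: μ ≠ 89
df = n - 1 = 27
t = (x̄ - μ₀) / (s/√n) = (91.17 - 89) / (12.62/√28) = 0.910
p-value = 0.3709

Since p-value > α = 0.01, we fail to reject H₀.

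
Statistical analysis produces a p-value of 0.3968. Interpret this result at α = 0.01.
Since p = 0.3968 > α = 0.01, fail to reject H₀.
There is insufficient evidence to reject the null hypothesis; the result is not statistically significant at the 0.01 level.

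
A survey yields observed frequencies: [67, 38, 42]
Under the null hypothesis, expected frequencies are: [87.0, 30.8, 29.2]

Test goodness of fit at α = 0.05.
Chi-square goodness of fit test:
H₀: observed counts match expected distribution
H₁: observed counts differ from expected distribution
df = k - 1 = 2
χ² = Σ(O - E)²/E
   = (67 - 87.0)²/87.0 + (38 - 30.8)²/30.8 + (42 - 29.2)²/29.2
   = 4.598 + 1.683 + 5.611
   = 11.89
p-value = 0.0026

Since p-value < α = 0.05, we reject H₀.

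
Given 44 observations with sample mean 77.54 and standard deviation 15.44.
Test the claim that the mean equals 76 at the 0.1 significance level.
One-sample t-test:
H₀: μ = 76
H₁: μ ≠ 76
df = n - 1 = 43
t = (x̄ - μ₀) / (s/√n) = (77.54 - 76) / (15.44/√44) = 0.662
p-value = 0.5118

Since p-value > α = 0.1, we fail to reject H₀.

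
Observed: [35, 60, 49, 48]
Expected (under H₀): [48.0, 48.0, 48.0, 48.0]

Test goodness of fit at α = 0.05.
Chi-square goodness of fit test:
H₀: observed counts match expected distribution
H₁: observed counts differ from expected distribution
df = k - 1 = 3
χ² = Σ(O - E)²/E
   = (35 - 48.0)²/48.0 + (60 - 48.0)²/48.0 + (49 - 48.0)²/48.0 + (48 - 48.0)²/48.0
   = 3.521 + 3.000 + 0.021 + 0.000
   = 6.54
p-value = 0.0880

Since p-value > α = 0.05, we fail to reject H₀.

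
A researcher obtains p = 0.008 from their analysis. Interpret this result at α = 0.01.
Since p = 0.008 < α = 0.01, reject H₀.
There is sufficient evidence to reject the null hypothesis; the result is statistically significant at the 0.01 level.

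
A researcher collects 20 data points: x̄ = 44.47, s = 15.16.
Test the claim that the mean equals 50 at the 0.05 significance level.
One-sample t-test:
H₀: μ = 50
H₁: μ ≠ 50
df = n - 1 = 19
t = (x̄ - μ₀) / (s/√n) = (44.47 - 50) / (15.16/√20) = -1.631
p-value = 0.1193

Since p-value > α = 0.05, we fail to reject H₀.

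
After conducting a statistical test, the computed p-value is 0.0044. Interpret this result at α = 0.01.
Since p = 0.0044 < α = 0.01, reject H₀.
There is sufficient evidence to reject the null hypothesis; the result is statistically significant at the 0.01 level.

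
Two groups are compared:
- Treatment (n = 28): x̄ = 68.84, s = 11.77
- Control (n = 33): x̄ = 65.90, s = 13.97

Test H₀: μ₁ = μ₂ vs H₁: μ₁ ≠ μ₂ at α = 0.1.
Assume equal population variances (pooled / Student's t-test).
Student's two-sample t-test (equal variances):
H₀: μ₁ = μ₂
H₁: μ₁ ≠ μ₂
df = n₁ + n₂ - 2 = 59
Pooled variance s_p² = [(n₁-1)s₁² + (n₂-1)s₂²] / (n₁ + n₂ - 2) = [(27)(11.77²) + (32)(13.97²)] / 59 = 169.2464
SE = √(s_p²(1/n₁ + 1/n₂)) = √(169.2464 × (1/28 + 1/33)) = 3.3426
t = (x̄₁ - x̄₂) / SE = (68.84 - 65.90) / 3.3426 = 2.94 / 3.3426 = 0.880
p-value = 0.3827

Since p-value > α = 0.1, we fail to reject H₀.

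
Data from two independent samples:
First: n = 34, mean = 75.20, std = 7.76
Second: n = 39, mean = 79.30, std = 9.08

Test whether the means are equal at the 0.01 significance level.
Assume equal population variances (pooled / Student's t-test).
Student's two-sample t-test (equal variances):
H₀: μ₁ = μ₂
H₁: μ₁ ≠ μ₂
df = n₁ + n₂ - 2 = 71
Pooled variance s_p² = [(n₁-1)s₁² + (n₂-1)s₂²] / (n₁ + n₂ - 2) = [(33)(7.76²) + (38)(9.08²)] / 71 = 72.1147
SE = √(s_p²(1/n₁ + 1/n₂)) = √(72.1147 × (1/34 + 1/39)) = 1.9925
t = (x̄₁ - x̄₂) / SE = (75.20 - 79.30) / 1.9925 = -4.10 / 1.9925 = -2.058
p-value = 0.0433

Since p-value > α = 0.01, we fail to reject H₀.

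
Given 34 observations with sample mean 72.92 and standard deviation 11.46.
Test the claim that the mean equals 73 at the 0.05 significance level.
One-sample t-test:
H₀: μ = 73
H₁: μ ≠ 73
df = n - 1 = 33
t = (x̄ - μ₀) / (s/√n) = (72.92 - 73) / (11.46/√34) = -0.041
p-value = 0.9678

Since p-value > α = 0.05, we fail to reject H₀.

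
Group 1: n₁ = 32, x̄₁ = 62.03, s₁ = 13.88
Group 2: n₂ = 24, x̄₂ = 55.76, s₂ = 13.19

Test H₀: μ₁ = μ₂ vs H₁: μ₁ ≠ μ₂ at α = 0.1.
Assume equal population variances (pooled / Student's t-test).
Student's two-sample t-test (equal variances):
H₀: μ₁ = μ₂
H₁: μ₁ ≠ μ₂
df = n₁ + n₂ - 2 = 54
Pooled variance s_p² = [(n₁-1)s₁² + (n₂-1)s₂²] / (n₁ + n₂ - 2) = [(31)(13.88²) + (23)(13.19²)] / 54 = 184.6988
SE = √(s_p²(1/n₁ + 1/n₂)) = √(184.6988 × (1/32 + 1/24)) = 3.6698
t = (x̄₁ - x̄₂) / SE = (62.03 - 55.76) / 3.6698 = 6.27 / 3.6698 = 1.709
p-value = 0.0933

Since p-value < α = 0.1, we reject H₀.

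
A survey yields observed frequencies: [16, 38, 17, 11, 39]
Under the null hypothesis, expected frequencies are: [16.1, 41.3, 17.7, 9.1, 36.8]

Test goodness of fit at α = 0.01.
Chi-square goodness of fit test:
H₀: observed counts match expected distribution
H₁: observed counts differ from expected distribution
df = k - 1 = 4
χ² = Σ(O - E)²/E
   = (16 - 16.1)²/16.1 + (38 - 41.3)²/41.3 + (17 - 17.7)²/17.7 + (11 - 9.1)²/9.1 + (39 - 36.8)²/36.8
   = 0.001 + 0.264 + 0.028 + 0.397 + 0.132
   = 0.82
p-value = 0.9357

Since p-value > α = 0.01, we fail to reject H₀.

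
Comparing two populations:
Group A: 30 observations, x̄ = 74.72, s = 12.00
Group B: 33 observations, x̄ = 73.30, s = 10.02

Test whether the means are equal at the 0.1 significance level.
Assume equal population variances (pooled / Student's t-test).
Student's two-sample t-test (equal variances):
H₀: μ₁ = μ₂
H₁: μ₁ ≠ μ₂
df = n₁ + n₂ - 2 = 61
Pooled variance s_p² = [(n₁-1)s₁² + (n₂-1)s₂²] / (n₁ + n₂ - 2) = [(29)(12.00²) + (32)(10.02²)] / 61 = 121.1281
SE = √(s_p²(1/n₁ + 1/n₂)) = √(121.1281 × (1/30 + 1/33)) = 2.7764
t = (x̄₁ - x̄₂) / SE = (74.72 - 73.30) / 2.7764 = 1.42 / 2.7764 = 0.511
p-value = 0.6109

Since p-value > α = 0.1, we fail to reject H₀.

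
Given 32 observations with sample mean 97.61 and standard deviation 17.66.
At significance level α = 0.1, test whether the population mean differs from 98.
One-sample t-test:
H₀: μ = 98
H₁: μ ≠ 98
df = n - 1 = 31
t = (x̄ - μ₀) / (s/√n) = (97.61 - 98) / (17.66/√32) = -0.125
p-value = 0.9014

Since p-value > α = 0.1, we fail to reject H₀.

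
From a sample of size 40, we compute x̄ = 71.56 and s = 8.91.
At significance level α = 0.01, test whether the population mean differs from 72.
One-sample t-test:
H₀: μ = 72
H₁: μ ≠ 72
df = n - 1 = 39
t = (x̄ - μ₀) / (s/√n) = (71.56 - 72) / (8.91/√40) = -0.312
p-value = 0.7565

Since p-value > α = 0.01, we fail to reject H₀.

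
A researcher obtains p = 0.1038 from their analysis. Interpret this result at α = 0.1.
Since p = 0.1038 > α = 0.1, fail to reject H₀.
There is insufficient evidence to reject the null hypothesis; the result is not statistically significant at the 0.1 level.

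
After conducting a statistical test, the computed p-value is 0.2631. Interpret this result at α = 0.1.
Since p = 0.2631 > α = 0.1, fail to reject H₀.
There is insufficient evidence to reject the null hypothesis; the result is not statistically significant at the 0.1 level.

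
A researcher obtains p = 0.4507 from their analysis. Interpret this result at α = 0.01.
Since p = 0.4507 > α = 0.01, fail to reject H₀.
There is insufficient evidence to reject the null hypothesis; the result is not statistically significant at the 0.01 level.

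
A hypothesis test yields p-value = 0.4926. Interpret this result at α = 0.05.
Since p = 0.4926 > α = 0.05, fail to reject H₀.
There is insufficient evidence to reject the null hypothesis; the result is not statistically significant at the 0.05 level.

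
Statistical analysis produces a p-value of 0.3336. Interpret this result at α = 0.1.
Since p = 0.3336 > α = 0.1, fail to reject H₀.
There is insufficient evidence to reject the null hypothesis; the result is not statistically significant at the 0.1 level.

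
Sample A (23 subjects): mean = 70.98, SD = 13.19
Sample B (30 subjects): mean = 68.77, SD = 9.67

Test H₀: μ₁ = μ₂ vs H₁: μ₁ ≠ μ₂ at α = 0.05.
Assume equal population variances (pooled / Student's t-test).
Student's two-sample t-test (equal variances):
H₀: μ₁ = μ₂
H₁: μ₁ ≠ μ₂
df = n₁ + n₂ - 2 = 51
Pooled variance s_p² = [(n₁-1)s₁² + (n₂-1)s₂²] / (n₁ + n₂ - 2) = [(22)(13.19²) + (29)(9.67²)] / 51 = 128.2202
SE = √(s_p²(1/n₁ + 1/n₂)) = √(128.2202 × (1/23 + 1/30)) = 3.1383
t = (x̄₁ - x̄₂) / SE = (70.98 - 68.77) / 3.1383 = 2.21 / 3.1383 = 0.704
p-value = 0.4845

Since p-value > α = 0.05, we fail to reject H₀.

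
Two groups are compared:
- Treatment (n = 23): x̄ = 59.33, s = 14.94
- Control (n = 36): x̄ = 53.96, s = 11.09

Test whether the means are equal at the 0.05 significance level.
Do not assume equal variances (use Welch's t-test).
Welch's two-sample t-test:
H₀: μ₁ = μ₂
H₁: μ₁ ≠ μ₂
s₁²/n₁ = 14.94²/23 = 9.7045,  s₂²/n₂ = 11.09²/36 = 3.4163
SE = √(s₁²/n₁ + s₂²/n₂) = √(9.7045 + 3.4163) = 3.6223
df (Welch-Satterthwaite) = (s₁²/n₁ + s₂²/n₂)² / [(s₁²/n₁)²/(n₁-1) + (s₂²/n₂)²/(n₂-1)] ≈ 37.31
t = (x̄₁ - x̄₂) / SE = (59.33 - 53.96) / 3.6223 = 5.37 / 3.6223 = 1.482
p-value = 0.1466

Since p-value > α = 0.05, we fail to reject H₀.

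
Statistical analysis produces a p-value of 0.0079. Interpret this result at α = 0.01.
Since p = 0.0079 < α = 0.01, reject H₀.
There is sufficient evidence to reject the null hypothesis; the result is statistically significant at the 0.01 level.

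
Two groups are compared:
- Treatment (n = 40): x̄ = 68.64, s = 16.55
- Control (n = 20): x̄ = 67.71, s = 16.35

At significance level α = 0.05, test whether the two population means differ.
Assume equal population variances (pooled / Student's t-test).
Student's two-sample t-test (equal variances):
H₀: μ₁ = μ₂
H₁: μ₁ ≠ μ₂
df = n₁ + n₂ - 2 = 58
Pooled variance s_p² = [(n₁-1)s₁² + (n₂-1)s₂²] / (n₁ + n₂ - 2) = [(39)(16.55²) + (19)(16.35²)] / 58 = 271.7470
SE = √(s_p²(1/n₁ + 1/n₂)) = √(271.7470 × (1/40 + 1/20)) = 4.5145
t = (x̄₁ - x̄₂) / SE = (68.64 - 67.71) / 4.5145 = 0.93 / 4.5145 = 0.206
p-value = 0.8375

Since p-value > α = 0.05, we fail to reject H₀.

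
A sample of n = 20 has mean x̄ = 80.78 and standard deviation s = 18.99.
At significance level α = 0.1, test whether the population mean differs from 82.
One-sample t-test:
H₀: μ = 82
H₁: μ ≠ 82
df = n - 1 = 19
t = (x̄ - μ₀) / (s/√n) = (80.78 - 82) / (18.99/√20) = -0.287
p-value = 0.7770

Since p-value > α = 0.1, we fail to reject H₀.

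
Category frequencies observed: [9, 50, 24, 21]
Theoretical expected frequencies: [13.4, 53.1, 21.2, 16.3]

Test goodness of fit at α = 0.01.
Chi-square goodness of fit test:
H₀: observed counts match expected distribution
H₁: observed counts differ from expected distribution
df = k - 1 = 3
χ² = Σ(O - E)²/E
   = (9 - 13.4)²/13.4 + (50 - 53.1)²/53.1 + (24 - 21.2)²/21.2 + (21 - 16.3)²/16.3
   = 1.445 + 0.181 + 0.370 + 1.355
   = 3.35
p-value = 0.3406

Since p-value > α = 0.01, we fail to reject H₀.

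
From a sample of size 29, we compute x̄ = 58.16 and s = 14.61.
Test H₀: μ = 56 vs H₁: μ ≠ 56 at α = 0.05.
One-sample t-test:
H₀: μ = 56
H₁: μ ≠ 56
df = n - 1 = 28
t = (x̄ - μ₀) / (s/√n) = (58.16 - 56) / (14.61/√29) = 0.796
p-value = 0.4326

Since p-value > α = 0.05, we fail to reject H₀.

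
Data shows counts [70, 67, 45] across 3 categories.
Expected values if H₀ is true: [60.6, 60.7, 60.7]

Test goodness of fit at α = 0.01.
Chi-square goodness of fit test:
H₀: observed counts match expected distribution
H₁: observed counts differ from expected distribution
df = k - 1 = 2
χ² = Σ(O - E)²/E
   = (70 - 60.6)²/60.6 + (67 - 60.7)²/60.7 + (45 - 60.7)²/60.7
   = 1.458 + 0.654 + 4.061
   = 6.17
p-value = 0.0457

Since p-value > α = 0.01, we fail to reject H₀.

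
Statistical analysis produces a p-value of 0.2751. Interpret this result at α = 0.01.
Since p = 0.2751 > α = 0.01, fail to reject H₀.
There is insufficient evidence to reject the null hypothesis; the result is not statistically significant at the 0.01 level.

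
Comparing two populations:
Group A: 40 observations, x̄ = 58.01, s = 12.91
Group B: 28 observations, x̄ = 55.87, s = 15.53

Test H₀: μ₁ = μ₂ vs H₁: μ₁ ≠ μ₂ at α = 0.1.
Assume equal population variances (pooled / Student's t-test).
Student's two-sample t-test (equal variances):
H₀: μ₁ = μ₂
H₁: μ₁ ≠ μ₂
df = n₁ + n₂ - 2 = 66
Pooled variance s_p² = [(n₁-1)s₁² + (n₂-1)s₂²] / (n₁ + n₂ - 2) = [(39)(12.91²) + (27)(15.53²)] / 66 = 197.1506
SE = √(s_p²(1/n₁ + 1/n₂)) = √(197.1506 × (1/40 + 1/28)) = 3.4597
t = (x̄₁ - x̄₂) / SE = (58.01 - 55.87) / 3.4597 = 2.14 / 3.4597 = 0.619
p-value = 0.5383

Since p-value > α = 0.1, we fail to reject H₀.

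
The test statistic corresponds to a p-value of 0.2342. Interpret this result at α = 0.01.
Since p = 0.2342 > α = 0.01, fail to reject H₀.
There is insufficient evidence to reject the null hypothesis; the result is not statistically significant at the 0.01 level.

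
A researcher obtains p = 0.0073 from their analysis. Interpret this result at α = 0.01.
Since p = 0.0073 < α = 0.01, reject H₀.
There is sufficient evidence to reject the null hypothesis; the result is statistically significant at the 0.01 level.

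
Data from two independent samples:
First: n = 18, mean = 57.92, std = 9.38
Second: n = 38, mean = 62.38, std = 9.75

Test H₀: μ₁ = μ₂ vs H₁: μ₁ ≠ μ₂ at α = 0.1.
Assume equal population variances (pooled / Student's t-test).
Student's two-sample t-test (equal variances):
H₀: μ₁ = μ₂
H₁: μ₁ ≠ μ₂
df = n₁ + n₂ - 2 = 54
Pooled variance s_p² = [(n₁-1)s₁² + (n₂-1)s₂²] / (n₁ + n₂ - 2) = [(17)(9.38²) + (37)(9.75²)] / 54 = 92.8342
SE = √(s_p²(1/n₁ + 1/n₂)) = √(92.8342 × (1/18 + 1/38)) = 2.7569
t = (x̄₁ - x̄₂) / SE = (57.92 - 62.38) / 2.7569 = -4.46 / 2.7569 = -1.618
p-value = 0.1115

Since p-value > α = 0.1, we fail to reject H₀.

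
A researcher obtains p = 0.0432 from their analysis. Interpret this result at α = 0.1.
Since p = 0.0432 < α = 0.1, reject H₀.
There is sufficient evidence to reject the null hypothesis; the result is statistically significant at the 0.1 level.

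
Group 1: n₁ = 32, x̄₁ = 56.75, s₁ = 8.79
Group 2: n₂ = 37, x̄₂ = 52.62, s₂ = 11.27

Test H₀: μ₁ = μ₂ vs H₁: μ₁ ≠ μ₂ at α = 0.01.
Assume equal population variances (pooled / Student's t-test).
Student's two-sample t-test (equal variances):
H₀: μ₁ = μ₂
H₁: μ₁ ≠ μ₂
df = n₁ + n₂ - 2 = 67
Pooled variance s_p² = [(n₁-1)s₁² + (n₂-1)s₂²] / (n₁ + n₂ - 2) = [(31)(8.79²) + (36)(11.27²)] / 67 = 103.9948
SE = √(s_p²(1/n₁ + 1/n₂)) = √(103.9948 × (1/32 + 1/37)) = 2.4618
t = (x̄₁ - x̄₂) / SE = (56.75 - 52.62) / 2.4618 = 4.13 / 2.4618 = 1.678
p-value = 0.0981

Since p-value > α = 0.01, we fail to reject H₀.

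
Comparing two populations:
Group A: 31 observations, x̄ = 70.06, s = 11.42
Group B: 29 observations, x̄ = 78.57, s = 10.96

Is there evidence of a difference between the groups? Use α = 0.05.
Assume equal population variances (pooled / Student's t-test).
Student's two-sample t-test (equal variances):
H₀: μ₁ = μ₂
H₁: μ₁ ≠ μ₂
df = n₁ + n₂ - 2 = 58
Pooled variance s_p² = [(n₁-1)s₁² + (n₂-1)s₂²] / (n₁ + n₂ - 2) = [(30)(11.42²) + (28)(10.96²)] / 58 = 125.4465
SE = √(s_p²(1/n₁ + 1/n₂)) = √(125.4465 × (1/31 + 1/29)) = 2.8935
t = (x̄₁ - x̄₂) / SE = (70.06 - 78.57) / 2.8935 = -8.51 / 2.8935 = -2.941
p-value = 0.0047

Since p-value < α = 0.05, we reject H₀.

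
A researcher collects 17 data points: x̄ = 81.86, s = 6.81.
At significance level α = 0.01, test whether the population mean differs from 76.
One-sample t-test:
H₀: μ = 76
H₁: μ ≠ 76
df = n - 1 = 16
t = (x̄ - μ₀) / (s/√n) = (81.86 - 76) / (6.81/√17) = 3.548
p-value = 0.0027

Since p-value < α = 0.01, we reject H₀.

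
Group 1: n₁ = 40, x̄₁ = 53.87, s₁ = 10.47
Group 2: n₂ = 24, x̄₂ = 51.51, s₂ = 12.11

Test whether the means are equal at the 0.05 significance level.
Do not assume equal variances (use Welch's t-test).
Welch's two-sample t-test:
H₀: μ₁ = μ₂
H₁: μ₁ ≠ μ₂
s₁²/n₁ = 10.47²/40 = 2.7405,  s₂²/n₂ = 12.11²/24 = 6.1105
SE = √(s₁²/n₁ + s₂²/n₂) = √(2.7405 + 6.1105) = 2.9751
df (Welch-Satterthwaite) = (s₁²/n₁ + s₂²/n₂)² / [(s₁²/n₁)²/(n₁-1) + (s₂²/n₂)²/(n₂-1)] ≈ 43.14
t = (x̄₁ - x̄₂) / SE = (53.87 - 51.51) / 2.9751 = 2.36 / 2.9751 = 0.793
p-value = 0.4320

Since p-value > α = 0.05, we fail to reject H₀.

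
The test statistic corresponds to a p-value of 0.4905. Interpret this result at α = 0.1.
Since p = 0.4905 > α = 0.1, fail to reject H₀.
There is insufficient evidence to reject the null hypothesis; the result is not statistically significant at the 0.1 level.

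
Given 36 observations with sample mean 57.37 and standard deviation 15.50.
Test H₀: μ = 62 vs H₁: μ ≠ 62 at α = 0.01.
One-sample t-test:
H₀: μ = 62
H₁: μ ≠ 62
df = n - 1 = 35
t = (x̄ - μ₀) / (s/√n) = (57.37 - 62) / (15.50/√36) = -1.792
p-value = 0.0817

Since p-value > α = 0.01, we fail to reject H₀.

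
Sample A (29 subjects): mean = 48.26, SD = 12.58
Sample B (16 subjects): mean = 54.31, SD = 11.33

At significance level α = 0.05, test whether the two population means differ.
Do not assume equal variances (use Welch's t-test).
Welch's two-sample t-test:
H₀: μ₁ = μ₂
H₁: μ₁ ≠ μ₂
s₁²/n₁ = 12.58²/29 = 5.4571,  s₂²/n₂ = 11.33²/16 = 8.0231
SE = √(s₁²/n₁ + s₂²/n₂) = √(5.4571 + 8.0231) = 3.6715
df (Welch-Satterthwaite) = (s₁²/n₁ + s₂²/n₂)² / [(s₁²/n₁)²/(n₁-1) + (s₂²/n₂)²/(n₂-1)] ≈ 33.93
t = (x̄₁ - x̄₂) / SE = (48.26 - 54.31) / 3.6715 = -6.05 / 3.6715 = -1.648
p-value = 0.1086

Since p-value > α = 0.05, we fail to reject H₀.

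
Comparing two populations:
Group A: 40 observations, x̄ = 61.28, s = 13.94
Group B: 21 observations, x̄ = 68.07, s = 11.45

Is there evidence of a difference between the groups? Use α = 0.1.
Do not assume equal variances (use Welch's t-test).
Welch's two-sample t-test:
H₀: μ₁ = μ₂
H₁: μ₁ ≠ μ₂
s₁²/n₁ = 13.94²/40 = 4.8581,  s₂²/n₂ = 11.45²/21 = 6.2430
SE = √(s₁²/n₁ + s₂²/n₂) = √(4.8581 + 6.2430) = 3.3318
df (Welch-Satterthwaite) = (s₁²/n₁ + s₂²/n₂)² / [(s₁²/n₁)²/(n₁-1) + (s₂²/n₂)²/(n₂-1)] ≈ 48.25
t = (x̄₁ - x̄₂) / SE = (61.28 - 68.07) / 3.3318 = -6.79 / 3.3318 = -2.038
p-value = 0.0471

Since p-value < α = 0.1, we reject H₀.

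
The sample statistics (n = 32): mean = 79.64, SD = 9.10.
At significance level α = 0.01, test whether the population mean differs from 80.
One-sample t-test:
H₀: μ = 80
H₁: μ ≠ 80
df = n - 1 = 31
t = (x̄ - μ₀) / (s/√n) = (79.64 - 80) / (9.10/√32) = -0.224
p-value = 0.8244

Since p-value > α = 0.01, we fail to reject H₀.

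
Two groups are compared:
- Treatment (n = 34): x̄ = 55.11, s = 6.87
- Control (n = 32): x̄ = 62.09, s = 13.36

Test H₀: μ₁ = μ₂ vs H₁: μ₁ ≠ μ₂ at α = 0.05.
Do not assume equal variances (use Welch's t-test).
Welch's two-sample t-test:
H₀: μ₁ = μ₂
H₁: μ₁ ≠ μ₂
s₁²/n₁ = 6.87²/34 = 1.3881,  s₂²/n₂ = 13.36²/32 = 5.5778
SE = √(s₁²/n₁ + s₂²/n₂) = √(1.3881 + 5.5778) = 2.6393
df (Welch-Satterthwaite) = (s₁²/n₁ + s₂²/n₂)² / [(s₁²/n₁)²/(n₁-1) + (s₂²/n₂)²/(n₂-1)] ≈ 45.69
t = (x̄₁ - x̄₂) / SE = (55.11 - 62.09) / 2.6393 = -6.98 / 2.6393 = -2.645
p-value = 0.0112

Since p-value < α = 0.05, we reject H₀.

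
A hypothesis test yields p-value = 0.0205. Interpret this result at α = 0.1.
Since p = 0.0205 < α = 0.1, reject H₀.
There is sufficient evidence to reject the null hypothesis; the result is statistically significant at the 0.1 level.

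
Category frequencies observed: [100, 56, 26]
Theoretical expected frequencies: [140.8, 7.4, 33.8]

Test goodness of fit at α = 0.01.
Chi-square goodness of fit test:
H₀: observed counts match expected distribution
H₁: observed counts differ from expected distribution
df = k - 1 = 2
χ² = Σ(O - E)²/E
   = (100 - 140.8)²/140.8 + (56 - 7.4)²/7.4 + (26 - 33.8)²/33.8
   = 11.823 + 319.184 + 1.800
   = 332.81
p-value < 0.0001

Since p-value < α = 0.01, we reject H₀.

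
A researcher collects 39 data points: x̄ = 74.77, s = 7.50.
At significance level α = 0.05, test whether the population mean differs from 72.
One-sample t-test:
H₀: μ = 72
H₁: μ ≠ 72
df = n - 1 = 38
t = (x̄ - μ₀) / (s/√n) = (74.77 - 72) / (7.50/√39) = 2.306
p-value = 0.0266

Since p-value < α = 0.05, we reject H₀.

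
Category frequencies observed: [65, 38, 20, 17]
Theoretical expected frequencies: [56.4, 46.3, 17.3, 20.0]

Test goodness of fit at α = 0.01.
Chi-square goodness of fit test:
H₀: observed counts match expected distribution
H₁: observed counts differ from expected distribution
df = k - 1 = 3
χ² = Σ(O - E)²/E
   = (65 - 56.4)²/56.4 + (38 - 46.3)²/46.3 + (20 - 17.3)²/17.3 + (17 - 20.0)²/20.0
   = 1.311 + 1.488 + 0.421 + 0.450
   = 3.67
p-value = 0.2993

Since p-value > α = 0.01, we fail to reject H₀.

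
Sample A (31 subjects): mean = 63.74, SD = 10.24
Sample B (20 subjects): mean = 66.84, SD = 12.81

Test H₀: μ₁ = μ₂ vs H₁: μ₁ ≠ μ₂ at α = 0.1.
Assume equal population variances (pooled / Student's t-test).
Student's two-sample t-test (equal variances):
H₀: μ₁ = μ₂
H₁: μ₁ ≠ μ₂
df = n₁ + n₂ - 2 = 49
Pooled variance s_p² = [(n₁-1)s₁² + (n₂-1)s₂²] / (n₁ + n₂ - 2) = [(30)(10.24²) + (19)(12.81²)] / 49 = 127.8276
SE = √(s_p²(1/n₁ + 1/n₂)) = √(127.8276 × (1/31 + 1/20)) = 3.2427
t = (x̄₁ - x̄₂) / SE = (63.74 - 66.84) / 3.2427 = -3.10 / 3.2427 = -0.956
p-value = 0.3438

Since p-value > α = 0.1, we fail to reject H₀.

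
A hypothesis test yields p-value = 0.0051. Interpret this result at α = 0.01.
Since p = 0.0051 < α = 0.01, reject H₀.
There is sufficient evidence to reject the null hypothesis; the result is statistically significant at the 0.01 level.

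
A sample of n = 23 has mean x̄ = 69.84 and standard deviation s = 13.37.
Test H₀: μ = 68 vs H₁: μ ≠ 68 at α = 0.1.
One-sample t-test:
H₀: μ = 68
H₁: μ ≠ 68
df = n - 1 = 22
t = (x̄ - μ₀) / (s/√n) = (69.84 - 68) / (13.37/√23) = 0.660
p-value = 0.5161

Since p-value > α = 0.1, we fail to reject H₀.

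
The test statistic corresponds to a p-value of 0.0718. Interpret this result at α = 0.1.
Since p = 0.0718 < α = 0.1, reject H₀.
There is sufficient evidence to reject the null hypothesis; the result is statistically significant at the 0.1 level.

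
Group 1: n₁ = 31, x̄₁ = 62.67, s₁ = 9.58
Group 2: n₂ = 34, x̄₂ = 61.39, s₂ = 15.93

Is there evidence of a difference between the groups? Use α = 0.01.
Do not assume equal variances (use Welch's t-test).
Welch's two-sample t-test:
H₀: μ₁ = μ₂
H₁: μ₁ ≠ μ₂
s₁²/n₁ = 9.58²/31 = 2.9605,  s₂²/n₂ = 15.93²/34 = 7.4637
SE = √(s₁²/n₁ + s₂²/n₂) = √(2.9605 + 7.4637) = 3.2287
df (Welch-Satterthwaite) = (s₁²/n₁ + s₂²/n₂)² / [(s₁²/n₁)²/(n₁-1) + (s₂²/n₂)²/(n₂-1)] ≈ 54.87
t = (x̄₁ - x̄₂) / SE = (62.67 - 61.39) / 3.2287 = 1.28 / 3.2287 = 0.396
p-value = 0.6933

Since p-value > α = 0.01, we fail to reject H₀.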